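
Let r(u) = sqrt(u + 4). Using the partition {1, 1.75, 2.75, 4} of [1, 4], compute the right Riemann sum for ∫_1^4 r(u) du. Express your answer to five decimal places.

7.93205

Subinterval widths: 0.75, 1, 1.25.
Right endpoints: 1.75, 2.75, 4.
r(1.75) ≈ 2.39792, r(2.75) ≈ 2.59808, r(4) ≈ 2.82843.
Sum = Σ Δu_i · r(u_i).
Sum ≈ 7.93205.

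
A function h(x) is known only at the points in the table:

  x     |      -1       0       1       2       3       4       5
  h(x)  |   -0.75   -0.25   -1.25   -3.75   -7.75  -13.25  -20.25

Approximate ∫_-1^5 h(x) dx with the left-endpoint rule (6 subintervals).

Δx = 1.
Sum = 1·[(-0.75) + (-0.25) + (-1.25) + (-3.75) + (-7.75) + (-13.25)] = -27.

-27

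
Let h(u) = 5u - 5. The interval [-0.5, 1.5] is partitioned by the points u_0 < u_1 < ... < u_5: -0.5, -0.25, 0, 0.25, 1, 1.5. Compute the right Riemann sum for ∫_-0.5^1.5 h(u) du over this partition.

Subinterval widths: 0.25, 0.25, 0.25, 0.75, 0.5.
Right endpoints: -0.25, 0, 0.25, 1, 1.5.
h(-0.25) = -6.25, h(0) = -5, h(0.25) = -3.75, h(1) = 0, h(1.5) = 2.5.
Sum = Σ Δu_i · h(u_i).
Sum = -2.5.

-2.5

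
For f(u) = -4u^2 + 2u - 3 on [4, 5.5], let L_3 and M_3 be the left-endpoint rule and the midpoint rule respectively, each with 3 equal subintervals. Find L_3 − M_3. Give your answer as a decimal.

L_3 = -113.5.
M_3 = -126.625.
L_3 − M_3 = 13.125.

13.125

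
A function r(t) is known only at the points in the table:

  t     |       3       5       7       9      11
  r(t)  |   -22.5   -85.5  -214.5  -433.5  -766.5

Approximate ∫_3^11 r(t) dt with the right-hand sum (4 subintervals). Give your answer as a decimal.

-3000

Δt = 2.
Sum = 2·[(-85.5) + (-214.5) + (-433.5) + (-766.5)] = -3000.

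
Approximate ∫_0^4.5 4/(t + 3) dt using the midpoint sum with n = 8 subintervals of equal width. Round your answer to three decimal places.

3.660

Δt = (4.5 − 0)/8 = 0.5625.
Midpoints: 0.28125, 0.84375, 1.40625, 1.96875, 2.53125, 3.09375, 3.65625, 4.21875.
f(0.28125) = 128/105, f(0.84375) = 128/123, f(1.40625) = 128/141, f(1.96875) = 128/159, f(2.53125) = 128/177, f(3.09375) = 128/195, f(3.65625) = 128/213, f(4.21875) = 128/231.
Sum = Δt · [f(0.28125) + f(0.84375) + f(1.40625) + ...].
Sum ≈ 3.660.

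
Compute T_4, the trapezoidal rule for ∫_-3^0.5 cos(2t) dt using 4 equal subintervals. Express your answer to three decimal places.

0.205

Δt = (0.5 − (-3))/4 = 0.875.
f(-3) ≈ 0.960, f(-2.125) ≈ -0.446, f(-1.25) ≈ -0.801, f(-0.375) ≈ 0.732, f(0.5) ≈ 0.540.
T_4 = (Δt/2)·[f(t_0) + 2f(t_1) + 2f(t_2) + 2f(t_3) + f(t_4)].
Sum ≈ 0.205.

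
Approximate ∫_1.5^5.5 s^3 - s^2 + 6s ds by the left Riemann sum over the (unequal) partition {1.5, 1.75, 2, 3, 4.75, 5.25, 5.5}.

Subinterval widths: 0.25, 0.25, 1, 1.75, 0.5, 0.25.
Left endpoints: 1.5, 1.75, 2, 3, 4.75, 5.25.
f(1.5) = 10.125, f(1.75) = 12.796875, f(2) = 16, f(3) = 36, f(4.75) = 113.109375, f(5.25) = 148.640625.
Sum = Σ Δs_i · f(s_i).
Sum = 178.4453125.

178.4453125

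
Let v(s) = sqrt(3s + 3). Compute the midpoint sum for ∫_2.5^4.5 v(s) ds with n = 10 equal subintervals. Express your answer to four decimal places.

7.3334

Δs = (4.5 − 2.5)/10 = 0.2.
Midpoints: 2.6, 2.8, 3, 3.2, 3.4, 3.6, 3.8, 4, 4.2, 4.4.
v(2.6) ≈ 3.2863, v(2.8) ≈ 3.3764, v(3) ≈ 3.4641, v(3.2) ≈ 3.5496, v(3.4) ≈ 3.6332, v(3.6) ≈ 3.7148, v(3.8) ≈ 3.7947, v(4) ≈ 3.8730, v(4.2) ≈ 3.9497, v(4.4) ≈ 4.0249.
Sum = Δs · [v(2.6) + v(2.8) + v(3) + ...].
Sum ≈ 7.3334.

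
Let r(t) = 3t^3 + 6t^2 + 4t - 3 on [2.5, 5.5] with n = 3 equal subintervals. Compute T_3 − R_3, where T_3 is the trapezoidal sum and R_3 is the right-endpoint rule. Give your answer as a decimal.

T_3 = 1018.5.
R_3 = 1322.625.
T_3 − R_3 = -304.125.

-304.125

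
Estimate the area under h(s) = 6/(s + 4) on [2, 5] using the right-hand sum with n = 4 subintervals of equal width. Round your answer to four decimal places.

2.3121

Δs = (5 − 2)/4 = 0.75.
Right endpoints: 2.75, 3.5, 4.25, 5.
h(2.75) = 8/9, h(3.5) = 0.8, h(4.25) = 8/11, h(5) = 2/3.
Sum = Δs · [h(2.75) + h(3.5) + h(4.25) + h(5)].
Sum ≈ 2.3121.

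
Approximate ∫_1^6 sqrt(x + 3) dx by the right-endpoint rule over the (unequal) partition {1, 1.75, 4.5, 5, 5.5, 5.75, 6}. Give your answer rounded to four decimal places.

13.5272

Subinterval widths: 0.75, 2.75, 0.5, 0.5, 0.25, 0.25.
Right endpoints: 1.75, 4.5, 5, 5.5, 5.75, 6.
f(1.75) ≈ 2.1794, f(4.5) ≈ 2.7386, f(5) ≈ 2.8284, f(5.5) ≈ 2.9155, f(5.75) ≈ 2.9580, f(6) ≈ 3.0000.
Sum = Σ Δx_i · f(x_i).
Sum ≈ 13.5272.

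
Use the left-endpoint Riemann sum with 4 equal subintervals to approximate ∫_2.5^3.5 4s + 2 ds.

Δs = (3.5 − 2.5)/4 = 0.25.
Left endpoints: 2.5, 2.75, 3, 3.25.
f(2.5) = 12, f(2.75) = 13, f(3) = 14, f(3.25) = 15.
Sum = Δs · [f(2.5) + f(2.75) + f(3) + f(3.25)].
Sum = 13.5.

13.5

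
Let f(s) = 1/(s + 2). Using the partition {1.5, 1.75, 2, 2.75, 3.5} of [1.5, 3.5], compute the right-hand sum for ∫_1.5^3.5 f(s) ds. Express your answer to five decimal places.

Subinterval widths: 0.25, 0.25, 0.75, 0.75.
Right endpoints: 1.75, 2, 2.75, 3.5.
f(1.75) = 4/15, f(2) = 0.25, f(2.75) = 4/19, f(3.5) = 2/11.
Sum = Σ Δs_i · f(s_i).
Sum ≈ 0.42343.

0.42343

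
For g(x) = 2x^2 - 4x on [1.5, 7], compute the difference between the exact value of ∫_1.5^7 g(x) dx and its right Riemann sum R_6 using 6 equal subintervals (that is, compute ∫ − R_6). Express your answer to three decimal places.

-34.311

Exact integral: ∫_1.5^7 g(x) dx ≈ 132.91667.
R_6 ≈ 167.22801.
Error ≈ 132.91667 − 167.22801 ≈ -34.311.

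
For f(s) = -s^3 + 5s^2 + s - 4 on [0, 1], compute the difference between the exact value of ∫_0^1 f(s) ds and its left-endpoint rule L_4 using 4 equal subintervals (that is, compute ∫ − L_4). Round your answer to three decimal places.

0.589

Exact integral: ∫_0^1 f(s) ds ≈ -2.08333.
L_4 = -2.671875.
Error ≈ -2.08333 − (-2.671875) ≈ 0.589.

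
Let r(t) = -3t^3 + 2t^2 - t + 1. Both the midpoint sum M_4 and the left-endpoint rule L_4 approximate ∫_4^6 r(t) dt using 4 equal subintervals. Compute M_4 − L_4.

M_4 = -684.875.
L_4 = -585.75.
M_4 − L_4 = -99.125.

-99.125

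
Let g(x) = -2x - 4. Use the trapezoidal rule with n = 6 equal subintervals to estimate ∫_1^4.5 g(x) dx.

Δx = (4.5 − 1)/6 = 7/12.
g(1) = -6, g(19/12) = -43/6, g(13/6) = -25/3, g(2.75) = -9.5, g(10/3) = -32/3, g(47/12) = -71/6, g(4.5) = -13.
T_6 = (Δx/2)·[g(x_0) + 2g(x_1) + ... + 2g(x_{5}) + g(x_6)].
Sum = -33.25.

-33.25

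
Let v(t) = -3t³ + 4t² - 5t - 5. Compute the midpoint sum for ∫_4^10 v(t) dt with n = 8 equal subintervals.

-6283.40625

Δt = (10 − 4)/8 = 0.75.
Midpoints: 4.375, 5.125, 5.875, 6.625, 7.375, 8.125, 8.875, 9.625.
v(4.375) = -103185/512, v(5.125) = -168651/512, v(5.875) = -258381/512, v(6.625) = -376263/512, v(7.375) = -526185/512, v(8.125) = -712035/512, v(8.875) = -937701/512, v(9.625) = -1207071/512.
Sum = Δt · [v(4.375) + v(5.125) + v(5.875) + ...].
Sum = -6283.40625.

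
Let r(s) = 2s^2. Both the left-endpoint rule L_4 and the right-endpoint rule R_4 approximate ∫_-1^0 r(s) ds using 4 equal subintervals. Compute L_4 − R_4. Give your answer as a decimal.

L_4 = 0.9375.
R_4 = 0.4375.
L_4 − R_4 = 0.5.

0.5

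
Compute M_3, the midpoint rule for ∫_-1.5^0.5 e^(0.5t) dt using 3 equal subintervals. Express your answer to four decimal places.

1.6158

Δt = (0.5 − (-1.5))/3 = 2/3.
Midpoints: -7/6, -0.5, 1/6.
f(-7/6) ≈ 0.5580, f(-0.5) ≈ 0.7788, f(1/6) ≈ 1.0869.
Sum = Δt · [f(-7/6) + f(-0.5) + f(1/6)].
Sum ≈ 1.6158.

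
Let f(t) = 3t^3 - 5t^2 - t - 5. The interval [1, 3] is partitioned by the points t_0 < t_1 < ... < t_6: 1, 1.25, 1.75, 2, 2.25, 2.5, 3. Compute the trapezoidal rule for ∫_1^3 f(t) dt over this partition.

3.37890625

Subinterval widths: 0.25, 0.5, 0.25, 0.25, 0.25, 0.5.
f(1) = -8, f(1.25) = -8.203125, f(1.75) = -5.984375, f(2) = -3, f(2.25) = 1.609375, f(2.5) = 8.125, f(3) = 28.
On each subinterval the trapezoid contributes (Δt_i/2)·[f(t_{i-1}) + f(t_i)].
Sum = 3.37890625.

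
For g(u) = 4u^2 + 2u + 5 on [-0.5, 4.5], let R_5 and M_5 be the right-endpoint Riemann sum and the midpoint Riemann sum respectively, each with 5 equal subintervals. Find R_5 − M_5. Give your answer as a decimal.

50

R_5 = 215.
M_5 = 165.
R_5 − M_5 = 50.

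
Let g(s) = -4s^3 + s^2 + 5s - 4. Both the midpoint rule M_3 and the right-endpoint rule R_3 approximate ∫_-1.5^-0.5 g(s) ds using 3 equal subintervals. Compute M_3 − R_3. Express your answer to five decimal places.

1.30556

M_3 ≈ -3.0370370.
R_3 ≈ -4.3425926.
M_3 − R_3 ≈ 1.30556.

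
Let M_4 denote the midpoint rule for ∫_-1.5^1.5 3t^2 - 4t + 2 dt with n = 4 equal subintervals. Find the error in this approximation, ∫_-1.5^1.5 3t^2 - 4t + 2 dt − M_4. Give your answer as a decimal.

0.421875

Exact integral: ∫_-1.5^1.5 f(t) dt = 12.75.
M_4 = 12.328125.
Error = 12.75 − 12.328125 = 0.421875.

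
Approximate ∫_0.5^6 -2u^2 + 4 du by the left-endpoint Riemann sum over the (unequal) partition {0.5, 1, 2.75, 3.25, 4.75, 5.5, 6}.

Subinterval widths: 0.5, 1.75, 0.5, 1.5, 0.75, 0.5.
Left endpoints: 0.5, 1, 2.75, 3.25, 4.75, 5.5.
f(0.5) = 3.5, f(1) = 2, f(2.75) = -11.125, f(3.25) = -17.125, f(4.75) = -41.125, f(5.5) = -56.5.
Sum = Σ Δu_i · f(u_i).
Sum = -85.09375.

-85.09375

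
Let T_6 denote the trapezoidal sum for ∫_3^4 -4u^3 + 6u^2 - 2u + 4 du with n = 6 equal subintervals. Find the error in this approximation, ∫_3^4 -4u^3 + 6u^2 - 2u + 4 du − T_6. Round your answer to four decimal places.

0.1667

Exact integral: ∫_3^4 f(u) du = -104.
T_6 ≈ -104.166667.
Error ≈ -104 − (-104.166667) ≈ 0.1667.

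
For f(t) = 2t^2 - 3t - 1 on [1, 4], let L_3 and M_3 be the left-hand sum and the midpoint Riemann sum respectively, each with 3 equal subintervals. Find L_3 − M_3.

-9

L_3 = 7.
M_3 = 16.
L_3 − M_3 = -9.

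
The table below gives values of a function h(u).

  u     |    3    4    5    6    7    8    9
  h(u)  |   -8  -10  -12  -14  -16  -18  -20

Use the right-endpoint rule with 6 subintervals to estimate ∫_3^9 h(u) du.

Δu = 1.
Sum = 1·[(-10) + (-12) + (-14) + (-16) + (-18) + (-20)] = -90.

-90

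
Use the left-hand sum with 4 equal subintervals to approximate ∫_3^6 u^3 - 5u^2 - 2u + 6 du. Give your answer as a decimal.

-35.859375

Δu = (6 − 3)/4 = 0.75.
Left endpoints: 3, 3.75, 4.5, 5.25.
f(3) = -18, f(3.75) = -19.078125, f(4.5) = -13.125, f(5.25) = 2.390625.
Sum = Δu · [f(3) + f(3.75) + f(4.5) + f(5.25)].
Sum = -35.859375.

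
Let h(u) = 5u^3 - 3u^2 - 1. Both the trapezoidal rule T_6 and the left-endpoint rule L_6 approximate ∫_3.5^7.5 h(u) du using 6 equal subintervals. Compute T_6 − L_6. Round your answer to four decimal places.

587.6667

T_6 ≈ 3408.055556.
L_6 ≈ 2820.388889.
T_6 − L_6 ≈ 587.6667.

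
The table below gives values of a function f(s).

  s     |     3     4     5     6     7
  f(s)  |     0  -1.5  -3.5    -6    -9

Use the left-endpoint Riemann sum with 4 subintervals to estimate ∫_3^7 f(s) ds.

Δs = 1.
Sum = 1·[0 + (-1.5) + (-3.5) + (-6)] = -11.

-11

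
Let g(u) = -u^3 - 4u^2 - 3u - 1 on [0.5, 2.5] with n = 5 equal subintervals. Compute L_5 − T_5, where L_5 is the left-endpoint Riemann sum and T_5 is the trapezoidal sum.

9.1

L_5 = -32.77.
T_5 = -41.87.
L_5 − T_5 = 9.1.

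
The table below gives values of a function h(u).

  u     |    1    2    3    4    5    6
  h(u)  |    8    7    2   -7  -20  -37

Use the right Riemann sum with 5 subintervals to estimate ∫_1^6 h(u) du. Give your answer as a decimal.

Δu = 1.
Sum = 1·[7 + 2 + (-7) + (-20) + (-37)] = -55.

-55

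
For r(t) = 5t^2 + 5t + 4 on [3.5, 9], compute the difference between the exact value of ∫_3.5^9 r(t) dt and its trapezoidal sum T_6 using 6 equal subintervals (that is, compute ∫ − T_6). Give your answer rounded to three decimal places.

Exact integral: ∫_3.5^9 r(t) dt ≈ 1337.41667.
T_6 ≈ 1341.26794.
Error ≈ 1337.41667 − 1341.26794 ≈ -3.851.

-3.851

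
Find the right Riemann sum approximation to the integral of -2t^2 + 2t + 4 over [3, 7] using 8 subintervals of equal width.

Δt = (7 − 3)/8 = 0.5.
Right endpoints: 3.5, 4, 4.5, 5, 5.5, 6, 6.5, 7.
f(3.5) = -13.5, f(4) = -20, f(4.5) = -27.5, f(5) = -36, f(5.5) = -45.5, f(6) = -56, f(6.5) = -67.5, f(7) = -80.
Sum = Δt · [f(3.5) + f(4) + f(4.5) + ...].
Sum = -173.

-173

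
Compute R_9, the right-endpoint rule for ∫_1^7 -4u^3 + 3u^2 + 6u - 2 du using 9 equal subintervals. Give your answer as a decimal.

-2342

Δu = (7 − 1)/9 = 2/3.
Right endpoints: 5/3, 7/3, 3, 11/3, 13/3, 5, 17/3, 19/3, 7.
f(5/3) = -59/27, f(7/3) = -607/27, f(3) = -65, f(11/3) = -3695/27, f(13/3) = -6619/27, f(5) = -397, f(17/3) = -16187/27, f(19/3) = -23215/27, f(7) = -1185.
Sum = Δu · [f(5/3) + f(7/3) + f(3) + ...].
Sum = -2342.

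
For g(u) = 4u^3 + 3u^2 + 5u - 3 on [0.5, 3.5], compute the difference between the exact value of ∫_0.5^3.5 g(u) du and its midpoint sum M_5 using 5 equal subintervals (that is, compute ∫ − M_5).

Exact integral: ∫_0.5^3.5 g(u) du = 213.75.
M_5 = 211.32.
Error = 213.75 − 211.32 = 2.43.

2.43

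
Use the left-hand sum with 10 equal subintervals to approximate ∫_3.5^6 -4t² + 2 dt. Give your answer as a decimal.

-214.0625

Δt = (6 − 3.5)/10 = 0.25.
Left endpoints: 3.5, 3.75, 4, 4.25, 4.5, 4.75, 5, 5.25, 5.5, 5.75.
f(3.5) = -47, f(3.75) = -54.25, f(4) = -62, f(4.25) = -70.25, f(4.5) = -79, f(4.75) = -88.25, f(5) = -98, f(5.25) = -108.25, f(5.5) = -119, f(5.75) = -130.25.
Sum = Δt · [f(3.5) + f(3.75) + f(4) + ...].
Sum = -214.0625.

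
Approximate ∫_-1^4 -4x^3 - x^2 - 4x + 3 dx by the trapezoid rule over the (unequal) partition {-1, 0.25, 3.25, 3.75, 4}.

Subinterval widths: 1.25, 3, 0.5, 0.25.
f(-1) = 10, f(0.25) = 1.875, f(3.25) = -157.875, f(3.75) = -237, f(4) = -285.
On each subinterval the trapezoid contributes (Δx_i/2)·[f(x_{i-1}) + f(x_i)].
Sum = -390.546875.

-390.546875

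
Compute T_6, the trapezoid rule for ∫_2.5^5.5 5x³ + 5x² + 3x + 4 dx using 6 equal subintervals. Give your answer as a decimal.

Δx = (5.5 − 2.5)/6 = 0.5.
f(2.5) = 120.875, f(3) = 193, f(3.5) = 290.125, f(4) = 416, f(4.5) = 574.375, f(5) = 769, f(5.5) = 1003.625.
T_6 = (Δx/2)·[f(x_0) + 2f(x_1) + ... + 2f(x_{5}) + f(x_6)].
Sum = 1402.375.

1402.375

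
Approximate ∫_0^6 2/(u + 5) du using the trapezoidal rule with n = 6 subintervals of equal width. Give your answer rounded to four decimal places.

1.5822

Δu = (6 − 0)/6 = 1.
f(0) = 0.4, f(1) = 1/3, f(2) = 2/7, f(3) = 0.25, f(4) = 2/9, f(5) = 0.2, f(6) = 2/11.
T_6 = (Δu/2)·[f(u_0) + 2f(u_1) + ... + 2f(u_{5}) + f(u_6)].
Sum ≈ 1.5822.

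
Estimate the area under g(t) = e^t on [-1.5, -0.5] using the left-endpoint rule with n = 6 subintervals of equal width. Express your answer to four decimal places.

Δt = (-0.5 − (-1.5))/6 = 1/6.
Left endpoints: -1.5, -4/3, -7/6, -1, -5/6, -2/3.
g(-1.5) ≈ 0.2231, g(-4/3) ≈ 0.2636, g(-7/6) ≈ 0.3114, g(-1) ≈ 0.3679, g(-5/6) ≈ 0.4346, g(-2/3) ≈ 0.5134.
Sum = Δt · [g(-1.5) + g(-4/3) + g(-7/6) + ...].
Sum ≈ 0.3523.

0.3523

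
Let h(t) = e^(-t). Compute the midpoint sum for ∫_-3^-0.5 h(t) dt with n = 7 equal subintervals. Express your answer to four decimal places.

18.3392

Δt = (-0.5 − (-3))/7 = 5/14.
Midpoints: -79/28, -69/28, -59/28, -1.75, -39/28, -29/28, -19/28.
h(-79/28) ≈ 16.8008, h(-69/28) ≈ 11.7551, h(-59/28) ≈ 8.2247, h(-1.75) ≈ 5.7546, h(-39/28) ≈ 4.0263, h(-29/28) ≈ 2.8171, h(-19/28) ≈ 1.9711.
Sum = Δt · [h(-79/28) + h(-69/28) + h(-59/28) + ...].
Sum ≈ 18.3392.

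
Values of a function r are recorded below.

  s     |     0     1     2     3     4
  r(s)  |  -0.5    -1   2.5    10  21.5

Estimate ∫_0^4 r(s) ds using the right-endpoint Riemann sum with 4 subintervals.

Δs = 1.
Sum = 1·[(-1) + 2.5 + 10 + 21.5] = 33.

33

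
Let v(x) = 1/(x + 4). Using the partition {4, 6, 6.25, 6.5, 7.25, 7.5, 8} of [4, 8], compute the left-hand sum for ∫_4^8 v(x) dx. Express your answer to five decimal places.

0.43652

Subinterval widths: 2, 0.25, 0.25, 0.75, 0.25, 0.5.
Left endpoints: 4, 6, 6.25, 6.5, 7.25, 7.5.
v(4) = 0.125, v(6) = 0.1, v(6.25) = 4/41, v(6.5) = 2/21, v(7.25) = 4/45, v(7.5) = 2/23.
Sum = Σ Δx_i · v(x_i).
Sum ≈ 0.43652.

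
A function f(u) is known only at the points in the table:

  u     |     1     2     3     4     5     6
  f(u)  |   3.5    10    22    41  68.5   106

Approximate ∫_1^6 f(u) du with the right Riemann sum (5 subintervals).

247.5

Δu = 1.
Sum = 1·[10 + 22 + 41 + 68.5 + 106] = 247.5.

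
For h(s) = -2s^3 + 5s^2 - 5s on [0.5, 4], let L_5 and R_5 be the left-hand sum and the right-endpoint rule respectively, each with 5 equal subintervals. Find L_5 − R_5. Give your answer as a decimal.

46.55

L_5 = -40.04.
R_5 = -86.59.
L_5 − R_5 = 46.55.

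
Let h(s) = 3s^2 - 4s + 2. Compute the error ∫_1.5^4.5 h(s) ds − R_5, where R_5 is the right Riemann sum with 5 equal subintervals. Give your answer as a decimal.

Exact integral: ∫_1.5^4.5 h(s) ds = 57.75.
R_5 = 70.89.
Error = 57.75 − 70.89 = -13.14.

-13.14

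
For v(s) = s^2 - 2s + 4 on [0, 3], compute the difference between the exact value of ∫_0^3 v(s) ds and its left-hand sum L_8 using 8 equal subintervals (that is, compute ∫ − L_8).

Exact integral: ∫_0^3 v(s) ds = 12.
L_8 = 11.5078125.
Error = 12 − 11.5078125 = 0.4921875.

0.4921875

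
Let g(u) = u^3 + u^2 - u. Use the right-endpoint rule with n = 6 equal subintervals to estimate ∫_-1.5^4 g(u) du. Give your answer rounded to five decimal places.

Δu = (4 − (-1.5))/6 = 11/12.
Right endpoints: -7/12, 1/3, 1.25, 13/6, 37/12, 4.
g(-7/12) = 1253/1728, g(1/3) = -5/27, g(1.25) = 2.265625, g(13/6) = 2743/216, g(37/12) = 61753/1728, g(4) = 76.
Sum = Δu · [g(-7/12) + g(1/3) + g(1.25) + ...].
Sum ≈ 116.63788.

116.63788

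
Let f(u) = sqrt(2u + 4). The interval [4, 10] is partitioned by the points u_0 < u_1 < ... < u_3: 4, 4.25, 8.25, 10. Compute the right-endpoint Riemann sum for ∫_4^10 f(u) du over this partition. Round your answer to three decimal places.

27.568

Subinterval widths: 0.25, 4, 1.75.
Right endpoints: 4.25, 8.25, 10.
f(4.25) ≈ 3.536, f(8.25) ≈ 4.528, f(10) ≈ 4.899.
Sum = Σ Δu_i · f(u_i).
Sum ≈ 27.568.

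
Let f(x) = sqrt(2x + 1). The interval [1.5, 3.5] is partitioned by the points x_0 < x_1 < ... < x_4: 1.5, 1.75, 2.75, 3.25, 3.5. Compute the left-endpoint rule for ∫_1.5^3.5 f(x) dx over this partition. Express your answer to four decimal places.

Subinterval widths: 0.25, 1, 0.5, 0.25.
Left endpoints: 1.5, 1.75, 2.75, 3.25.
f(1.5) ≈ 2.0000, f(1.75) ≈ 2.1213, f(2.75) ≈ 2.5495, f(3.25) ≈ 2.7386.
Sum = Σ Δx_i · f(x_i).
Sum ≈ 4.5807.

4.5807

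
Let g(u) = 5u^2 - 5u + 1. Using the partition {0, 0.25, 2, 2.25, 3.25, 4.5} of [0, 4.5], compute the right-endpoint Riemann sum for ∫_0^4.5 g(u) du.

Subinterval widths: 0.25, 1.75, 0.25, 1, 1.25.
Right endpoints: 0.25, 2, 2.25, 3.25, 4.5.
g(0.25) = 0.0625, g(2) = 11, g(2.25) = 15.0625, g(3.25) = 37.5625, g(4.5) = 79.75.
Sum = Σ Δu_i · g(u_i).
Sum = 160.28125.

160.28125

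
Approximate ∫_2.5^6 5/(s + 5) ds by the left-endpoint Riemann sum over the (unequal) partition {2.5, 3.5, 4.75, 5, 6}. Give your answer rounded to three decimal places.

2.030

Subinterval widths: 1, 1.25, 0.25, 1.
Left endpoints: 2.5, 3.5, 4.75, 5.
f(2.5) = 2/3, f(3.5) = 10/17, f(4.75) = 20/39, f(5) = 0.5.
Sum = Σ Δs_i · f(s_i).
Sum ≈ 2.030.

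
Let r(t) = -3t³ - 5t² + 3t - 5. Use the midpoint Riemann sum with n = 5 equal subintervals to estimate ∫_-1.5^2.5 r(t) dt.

Δt = (2.5 − (-1.5))/5 = 0.8.
Midpoints: -1.1, -0.3, 0.5, 1.3, 2.1.
r(-1.1) = -10.357, r(-0.3) = -6.269, r(0.5) = -5.125, r(1.3) = -16.141, r(2.1) = -48.533.
Sum = Δt · [r(-1.1) + r(-0.3) + r(0.5) + r(1.3) + r(2.1)].
Sum = -69.14.

-69.14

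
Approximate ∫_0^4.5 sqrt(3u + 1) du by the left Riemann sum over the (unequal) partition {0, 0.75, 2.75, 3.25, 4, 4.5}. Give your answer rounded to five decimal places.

Subinterval widths: 0.75, 2, 0.5, 0.75, 0.5.
Left endpoints: 0, 0.75, 2.75, 3.25, 4.
f(0) ≈ 1.00000, f(0.75) ≈ 1.80278, f(2.75) ≈ 3.04138, f(3.25) ≈ 3.27872, f(4) ≈ 3.60555.
Sum = Σ Δu_i · f(u_i).
Sum ≈ 10.13806.

10.13806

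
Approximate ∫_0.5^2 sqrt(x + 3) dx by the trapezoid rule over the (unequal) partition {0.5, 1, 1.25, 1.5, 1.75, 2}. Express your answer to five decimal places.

Subinterval widths: 0.5, 0.25, 0.25, 0.25, 0.25.
f(0.5) ≈ 1.87083, f(1) ≈ 2.00000, f(1.25) ≈ 2.06155, f(1.5) ≈ 2.12132, f(1.75) ≈ 2.17945, f(2) ≈ 2.23607.
On each subinterval the trapezoid contributes (Δx_i/2)·[f(x_{i-1}) + f(x_i)].
Sum ≈ 3.08780.

3.08780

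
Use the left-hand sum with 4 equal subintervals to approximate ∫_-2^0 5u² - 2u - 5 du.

Δu = (0 − (-2))/4 = 0.5.
Left endpoints: -2, -1.5, -1, -0.5.
f(-2) = 19, f(-1.5) = 9.25, f(-1) = 2, f(-0.5) = -2.75.
Sum = Δu · [f(-2) + f(-1.5) + f(-1) + f(-0.5)].
Sum = 13.75.

13.75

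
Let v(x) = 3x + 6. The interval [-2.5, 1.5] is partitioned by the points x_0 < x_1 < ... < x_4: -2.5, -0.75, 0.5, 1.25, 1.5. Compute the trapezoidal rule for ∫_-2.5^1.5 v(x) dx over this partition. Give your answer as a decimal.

18

Subinterval widths: 1.75, 1.25, 0.75, 0.25.
v(-2.5) = -1.5, v(-0.75) = 3.75, v(0.5) = 7.5, v(1.25) = 9.75, v(1.5) = 10.5.
On each subinterval the trapezoid contributes (Δx_i/2)·[v(x_{i-1}) + v(x_i)].
Sum = 18.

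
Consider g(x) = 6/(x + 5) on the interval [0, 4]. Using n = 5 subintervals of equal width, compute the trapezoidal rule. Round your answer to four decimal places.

3.5355

Δx = (4 − 0)/5 = 0.8.
g(0) = 1.2, g(0.8) = 30/29, g(1.6) = 10/11, g(2.4) = 30/37, g(3.2) = 30/41, g(4) = 2/3.
T_5 = (Δx/2)·[g(x_0) + 2g(x_1) + ... + 2g(x_{4}) + g(x_5)].
Sum ≈ 3.5355.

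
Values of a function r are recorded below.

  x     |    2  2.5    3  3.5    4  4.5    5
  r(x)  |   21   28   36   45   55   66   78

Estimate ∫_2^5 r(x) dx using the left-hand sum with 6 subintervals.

Δx = 0.5.
Sum = 0.5·[21 + 28 + 36 + 45 + 55 + 66] = 125.5.

125.5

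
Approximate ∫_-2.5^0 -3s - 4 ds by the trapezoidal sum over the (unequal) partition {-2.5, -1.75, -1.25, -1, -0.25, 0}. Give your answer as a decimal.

Subinterval widths: 0.75, 0.5, 0.25, 0.75, 0.25.
f(-2.5) = 3.5, f(-1.75) = 1.25, f(-1.25) = -0.25, f(-1) = -1, f(-0.25) = -3.25, f(0) = -4.
On each subinterval the trapezoid contributes (Δs_i/2)·[f(s_{i-1}) + f(s_i)].
Sum = -0.625.

-0.625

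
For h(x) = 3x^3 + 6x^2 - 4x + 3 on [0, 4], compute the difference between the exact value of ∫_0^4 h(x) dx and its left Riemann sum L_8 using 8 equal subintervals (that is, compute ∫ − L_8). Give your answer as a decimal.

Exact integral: ∫_0^4 h(x) dx = 300.
L_8 = 236.
Error = 300 − 236 = 64.

64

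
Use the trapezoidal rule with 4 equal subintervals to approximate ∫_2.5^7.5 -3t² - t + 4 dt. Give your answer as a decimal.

-415.15625

Δt = (7.5 − 2.5)/4 = 1.25.
f(2.5) = -17.25, f(3.75) = -41.9375, f(5) = -76, f(6.25) = -119.4375, f(7.5) = -172.25.
T_4 = (Δt/2)·[f(t_0) + 2f(t_1) + 2f(t_2) + 2f(t_3) + f(t_4)].
Sum = -415.15625.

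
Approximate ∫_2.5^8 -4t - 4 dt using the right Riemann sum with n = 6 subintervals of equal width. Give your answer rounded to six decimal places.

-147.583333

Δt = (8 − 2.5)/6 = 11/12.
Right endpoints: 41/12, 13/3, 5.25, 37/6, 85/12, 8.
f(41/12) = -53/3, f(13/3) = -64/3, f(5.25) = -25, f(37/6) = -86/3, f(85/12) = -97/3, f(8) = -36.
Sum = Δt · [f(41/12) + f(13/3) + f(5.25) + ...].
Sum ≈ -147.583333.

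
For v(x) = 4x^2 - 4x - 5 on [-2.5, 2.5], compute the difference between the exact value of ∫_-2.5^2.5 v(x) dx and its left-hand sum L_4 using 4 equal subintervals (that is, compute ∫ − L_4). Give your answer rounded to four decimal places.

-17.7083

Exact integral: ∫_-2.5^2.5 v(x) dx ≈ 16.666667.
L_4 = 34.375.
Error ≈ 16.666667 − 34.375 ≈ -17.7083.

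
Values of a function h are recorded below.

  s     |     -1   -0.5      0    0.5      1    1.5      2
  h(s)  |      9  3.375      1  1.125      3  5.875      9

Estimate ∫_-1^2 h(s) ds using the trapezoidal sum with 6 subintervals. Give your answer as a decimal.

Δs = 0.5.
T_6 = (0.5/2)·[9 + 2·3.375 + 2·1 + 2·1.125 + 2·3 + 2·5.875 + 9] = 11.6875.

11.6875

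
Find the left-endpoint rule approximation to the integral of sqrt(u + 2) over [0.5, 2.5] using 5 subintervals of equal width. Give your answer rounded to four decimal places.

Δu = (2.5 − 0.5)/5 = 0.4.
Left endpoints: 0.5, 0.9, 1.3, 1.7, 2.1.
f(0.5) ≈ 1.5811, f(0.9) ≈ 1.7029, f(1.3) ≈ 1.8166, f(1.7) ≈ 1.9235, f(2.1) ≈ 2.0248.
Sum = Δu · [f(0.5) + f(0.9) + f(1.3) + f(1.7) + f(2.1)].
Sum ≈ 3.6196.

3.6196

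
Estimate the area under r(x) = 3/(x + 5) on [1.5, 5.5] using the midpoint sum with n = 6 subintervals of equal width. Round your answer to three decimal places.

1.438

Δx = (5.5 − 1.5)/6 = 2/3.
Midpoints: 11/6, 2.5, 19/6, 23/6, 4.5, 31/6.
r(11/6) = 18/41, r(2.5) = 0.4, r(19/6) = 18/49, r(23/6) = 18/53, r(4.5) = 6/19, r(31/6) = 18/61.
Sum = Δx · [r(11/6) + r(2.5) + r(19/6) + ...].
Sum ≈ 1.438.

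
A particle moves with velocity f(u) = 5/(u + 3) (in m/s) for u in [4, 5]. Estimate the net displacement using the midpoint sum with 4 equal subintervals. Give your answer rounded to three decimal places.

0.668

Δu = (5 − 4)/4 = 0.25.
Midpoints: 4.125, 4.375, 4.625, 4.875.
f(4.125) = 40/57, f(4.375) = 40/59, f(4.625) = 40/61, f(4.875) = 40/63.
Sum = Δu · [f(4.125) + f(4.375) + f(4.625) + f(4.875)].
Sum ≈ 0.668.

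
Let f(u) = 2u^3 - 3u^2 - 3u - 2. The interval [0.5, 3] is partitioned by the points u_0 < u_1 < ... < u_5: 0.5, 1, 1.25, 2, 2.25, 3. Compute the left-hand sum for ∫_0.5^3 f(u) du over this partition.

Subinterval widths: 0.5, 0.25, 0.75, 0.25, 0.75.
Left endpoints: 0.5, 1, 1.25, 2, 2.25.
f(0.5) = -4, f(1) = -6, f(1.25) = -6.53125, f(2) = -4, f(2.25) = -1.15625.
Sum = Σ Δu_i · f(u_i).
Sum = -10.265625.

-10.265625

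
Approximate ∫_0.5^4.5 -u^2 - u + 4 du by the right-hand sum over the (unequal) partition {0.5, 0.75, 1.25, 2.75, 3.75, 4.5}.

-37.578125

Subinterval widths: 0.25, 0.5, 1.5, 1, 0.75.
Right endpoints: 0.75, 1.25, 2.75, 3.75, 4.5.
f(0.75) = 2.6875, f(1.25) = 1.1875, f(2.75) = -6.3125, f(3.75) = -13.8125, f(4.5) = -20.75.
Sum = Σ Δu_i · f(u_i).
Sum = -37.578125.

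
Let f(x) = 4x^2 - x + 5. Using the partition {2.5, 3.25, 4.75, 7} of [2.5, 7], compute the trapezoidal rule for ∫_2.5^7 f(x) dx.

Subinterval widths: 0.75, 1.5, 2.25.
f(2.5) = 27.5, f(3.25) = 44, f(4.75) = 90.5, f(7) = 194.
On each subinterval the trapezoid contributes (Δx_i/2)·[f(x_{i-1}) + f(x_i)].
Sum = 447.75.

447.75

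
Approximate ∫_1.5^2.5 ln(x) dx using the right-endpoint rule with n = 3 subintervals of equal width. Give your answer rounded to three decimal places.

0.765

Δx = (2.5 − 1.5)/3 = 1/3.
Right endpoints: 11/6, 13/6, 2.5.
f(11/6) ≈ 0.606, f(13/6) ≈ 0.773, f(2.5) ≈ 0.916.
Sum = Δx · [f(11/6) + f(13/6) + f(2.5)].
Sum ≈ 0.765.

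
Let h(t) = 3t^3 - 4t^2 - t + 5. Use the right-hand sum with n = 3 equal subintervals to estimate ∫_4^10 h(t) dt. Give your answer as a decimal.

Δt = (10 − 4)/3 = 2.
Right endpoints: 6, 8, 10.
h(6) = 503, h(8) = 1277, h(10) = 2595.
Sum = Δt · [h(6) + h(8) + h(10)].
Sum = 8750.

8750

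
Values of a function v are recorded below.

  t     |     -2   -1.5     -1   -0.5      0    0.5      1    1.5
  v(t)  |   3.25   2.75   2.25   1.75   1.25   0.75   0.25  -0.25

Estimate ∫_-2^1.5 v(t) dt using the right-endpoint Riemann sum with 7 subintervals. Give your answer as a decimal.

4.375

Δt = 0.5.
Sum = 0.5·[2.75 + 2.25 + 1.75 + 1.25 + 0.75 + 0.25 + (-0.25)] = 4.375.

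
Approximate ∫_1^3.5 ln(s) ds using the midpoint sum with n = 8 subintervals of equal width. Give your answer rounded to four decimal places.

1.8876

Δs = (3.5 − 1)/8 = 0.3125.
Midpoints: 1.15625, 1.46875, 1.78125, 2.09375, 2.40625, 2.71875, 3.03125, 3.34375.
f(1.15625) ≈ 0.1452, f(1.46875) ≈ 0.3844, f(1.78125) ≈ 0.5773, f(2.09375) ≈ 0.7390, f(2.40625) ≈ 0.8781, f(2.71875) ≈ 1.0002, f(3.03125) ≈ 1.1090, f(3.34375) ≈ 1.2071.
Sum = Δs · [f(1.15625) + f(1.46875) + f(1.78125) + ...].
Sum ≈ 1.8876.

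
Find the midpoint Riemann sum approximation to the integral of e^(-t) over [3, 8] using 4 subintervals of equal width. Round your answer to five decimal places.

0.04637

Δt = (8 − 3)/4 = 1.25.
Midpoints: 3.625, 4.875, 6.125, 7.375.
f(3.625) ≈ 0.02665, f(4.875) ≈ 0.00764, f(6.125) ≈ 0.00219, f(7.375) ≈ 0.00063.
Sum = Δt · [f(3.625) + f(4.875) + f(6.125) + f(7.375)].
Sum ≈ 0.04637.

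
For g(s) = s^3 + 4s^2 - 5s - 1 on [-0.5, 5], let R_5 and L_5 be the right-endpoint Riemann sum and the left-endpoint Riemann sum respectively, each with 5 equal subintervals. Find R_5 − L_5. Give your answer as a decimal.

216.2875

R_5 = 375.76.
L_5 = 159.4725.
R_5 − L_5 = 216.2875.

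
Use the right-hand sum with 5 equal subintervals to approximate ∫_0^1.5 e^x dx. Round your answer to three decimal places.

Δx = (1.5 − 0)/5 = 0.3.
Right endpoints: 0.3, 0.6, 0.9, 1.2, 1.5.
f(0.3) ≈ 1.350, f(0.6) ≈ 1.822, f(0.9) ≈ 2.460, f(1.2) ≈ 3.320, f(1.5) ≈ 4.482.
Sum = Δx · [f(0.3) + f(0.6) + f(0.9) + f(1.2) + f(1.5)].
Sum ≈ 4.030.

4.030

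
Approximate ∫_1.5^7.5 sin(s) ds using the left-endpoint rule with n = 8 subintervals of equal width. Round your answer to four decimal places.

Δs = (7.5 − 1.5)/8 = 0.75.
Left endpoints: 1.5, 2.25, 3, 3.75, 4.5, 5.25, 6, 6.75.
f(1.5) ≈ 0.9975, f(2.25) ≈ 0.7781, f(3) ≈ 0.1411, f(3.75) ≈ -0.5716, f(4.5) ≈ -0.9775, f(5.25) ≈ -0.8589, f(6) ≈ -0.2794, f(6.75) ≈ 0.4500.
Sum = Δs · [f(1.5) + f(2.25) + f(3) + ...].
Sum ≈ -0.2405.

-0.2405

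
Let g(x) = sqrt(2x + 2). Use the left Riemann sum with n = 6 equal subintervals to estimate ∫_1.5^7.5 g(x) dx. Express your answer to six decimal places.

Δx = (7.5 − 1.5)/6 = 1.
Left endpoints: 1.5, 2.5, 3.5, 4.5, 5.5, 6.5.
g(1.5) ≈ 2.236068, g(2.5) ≈ 2.645751, g(3.5) ≈ 3.000000, g(4.5) ≈ 3.316625, g(5.5) ≈ 3.605551, g(6.5) ≈ 3.872983.
Sum = Δx · [g(1.5) + g(2.5) + g(3.5) + ...].
Sum ≈ 18.676979.

18.676979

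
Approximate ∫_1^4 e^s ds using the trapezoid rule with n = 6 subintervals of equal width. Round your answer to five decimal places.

52.95622

Δs = (4 − 1)/6 = 0.5.
f(1) ≈ 2.71828, f(1.5) ≈ 4.48169, f(2) ≈ 7.38906, f(2.5) ≈ 12.18249, f(3) ≈ 20.08554, f(3.5) ≈ 33.11545, f(4) ≈ 54.59815.
T_6 = (Δs/2)·[f(s_0) + 2f(s_1) + ... + 2f(s_{5}) + f(s_6)].
Sum ≈ 52.95622.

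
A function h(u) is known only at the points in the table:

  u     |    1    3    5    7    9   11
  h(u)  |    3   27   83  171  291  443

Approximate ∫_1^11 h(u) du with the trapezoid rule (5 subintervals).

1590

Δu = 2.
T_5 = (2/2)·[3 + 2·27 + 2·83 + 2·171 + 2·291 + 443] = 1590.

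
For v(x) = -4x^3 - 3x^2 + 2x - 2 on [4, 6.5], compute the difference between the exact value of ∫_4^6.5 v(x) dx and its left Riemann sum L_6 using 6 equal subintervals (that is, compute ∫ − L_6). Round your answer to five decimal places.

-186.11111

Exact integral: ∫_4^6.5 v(x) dx = -1718.4375.
L_6 ≈ -1532.3263889.
Error ≈ -1718.4375 − (-1532.3263889) ≈ -186.11111.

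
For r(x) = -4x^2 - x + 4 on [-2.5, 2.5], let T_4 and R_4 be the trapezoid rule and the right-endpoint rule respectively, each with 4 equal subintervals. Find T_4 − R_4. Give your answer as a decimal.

T_4 = -26.875.
R_4 = -30.
T_4 − R_4 = 3.125.

3.125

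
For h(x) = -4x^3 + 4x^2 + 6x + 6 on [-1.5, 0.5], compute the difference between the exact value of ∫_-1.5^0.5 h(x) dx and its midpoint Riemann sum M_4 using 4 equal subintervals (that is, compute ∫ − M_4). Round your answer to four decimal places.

Exact integral: ∫_-1.5^0.5 h(x) dx ≈ 15.666667.
M_4 = 15.25.
Error ≈ 15.666667 − 15.25 ≈ 0.4167.

0.4167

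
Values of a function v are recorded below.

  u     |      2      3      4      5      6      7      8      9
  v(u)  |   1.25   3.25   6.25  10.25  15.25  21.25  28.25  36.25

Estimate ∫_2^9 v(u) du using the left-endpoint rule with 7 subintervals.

85.75

Δu = 1.
Sum = 1·[1.25 + 3.25 + 6.25 + 10.25 + 15.25 + 21.25 + 28.25] = 85.75.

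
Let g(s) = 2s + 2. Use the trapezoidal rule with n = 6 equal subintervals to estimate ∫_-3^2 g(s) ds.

Δs = (2 − (-3))/6 = 5/6.
g(-3) = -4, g(-13/6) = -7/3, g(-4/3) = -2/3, g(-0.5) = 1, g(1/3) = 8/3, g(7/6) = 13/3, g(2) = 6.
T_6 = (Δs/2)·[g(s_0) + 2g(s_1) + ... + 2g(s_{5}) + g(s_6)].
Sum = 5.

5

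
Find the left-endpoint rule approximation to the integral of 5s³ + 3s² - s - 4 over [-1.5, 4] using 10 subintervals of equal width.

Δs = (4 − (-1.5))/10 = 0.55.
Left endpoints: -1.5, -0.95, -0.4, 0.15, 0.7, 1.25, 1.8, 2.35, 2.9, 3.45.
f(-1.5) = -12.625, f(-0.95) = -4.629375, f(-0.4) = -3.44, f(0.15) = -4.065625, f(0.7) = -1.515, f(1.25) = 9.203125, f(1.8) = 33.08, f(2.35) = 75.106875, f(2.9) = 140.275, f(3.45) = 233.575625.
Sum = Δs · [f(-1.5) + f(-0.95) + f(-0.4) + ...].
Sum = 255.73109375.

255.73109375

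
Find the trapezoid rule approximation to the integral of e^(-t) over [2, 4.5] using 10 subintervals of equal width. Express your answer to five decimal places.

0.12487

Δt = (4.5 − 2)/10 = 0.25.
f(2) ≈ 0.13534, f(2.25) ≈ 0.10540, f(2.5) ≈ 0.08208, f(2.75) ≈ 0.06393, f(3) ≈ 0.04979, f(3.25) ≈ 0.03877, f(3.5) ≈ 0.03020, f(3.75) ≈ 0.02352, f(4) ≈ 0.01832, f(4.25) ≈ 0.01426, f(4.5) ≈ 0.01111.
T_10 = (Δt/2)·[f(t_0) + 2f(t_1) + ... + 2f(t_{9}) + f(t_10)].
Sum ≈ 0.12487.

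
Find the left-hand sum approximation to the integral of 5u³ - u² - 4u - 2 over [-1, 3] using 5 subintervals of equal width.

26.24

Δu = (3 − (-1))/5 = 0.8.
Left endpoints: -1, -0.2, 0.6, 1.4, 2.2.
f(-1) = -4, f(-0.2) = -1.28, f(0.6) = -3.68, f(1.4) = 4.16, f(2.2) = 37.6.
Sum = Δu · [f(-1) + f(-0.2) + f(0.6) + f(1.4) + f(2.2)].
Sum = 26.24.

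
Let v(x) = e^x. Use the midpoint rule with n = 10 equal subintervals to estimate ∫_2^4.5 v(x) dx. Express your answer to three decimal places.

82.413

Δx = (4.5 − 2)/10 = 0.25.
Midpoints: 2.125, 2.375, 2.625, 2.875, 3.125, 3.375, 3.625, 3.875, 4.125, 4.375.
v(2.125) ≈ 8.373, v(2.375) ≈ 10.751, v(2.625) ≈ 13.805, v(2.875) ≈ 17.725, v(3.125) ≈ 22.760, v(3.375) ≈ 29.224, v(3.625) ≈ 37.525, v(3.875) ≈ 48.183, v(4.125) ≈ 61.868, v(4.375) ≈ 79.440.
Sum = Δx · [v(2.125) + v(2.375) + v(2.625) + ...].
Sum ≈ 82.413.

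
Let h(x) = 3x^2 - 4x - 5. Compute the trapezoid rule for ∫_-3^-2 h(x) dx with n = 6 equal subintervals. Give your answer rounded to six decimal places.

24.013889

Δx = (-2 − (-3))/6 = 1/6.
h(-3) = 34, h(-17/6) = 365/12, h(-8/3) = 27, h(-2.5) = 23.75, h(-7/3) = 62/3, h(-13/6) = 17.75, h(-2) = 15.
T_6 = (Δx/2)·[h(x_0) + 2h(x_1) + ... + 2h(x_{5}) + h(x_6)].
Sum ≈ 24.013889.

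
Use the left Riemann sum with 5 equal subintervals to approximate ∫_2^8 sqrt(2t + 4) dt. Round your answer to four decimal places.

21.2700

Δt = (8 − 2)/5 = 1.2.
Left endpoints: 2, 3.2, 4.4, 5.6, 6.8.
f(2) ≈ 2.8284, f(3.2) ≈ 3.2249, f(4.4) ≈ 3.5777, f(5.6) ≈ 3.8987, f(6.8) ≈ 4.1952.
Sum = Δt · [f(2) + f(3.2) + f(4.4) + f(5.6) + f(6.8)].
Sum ≈ 21.2700.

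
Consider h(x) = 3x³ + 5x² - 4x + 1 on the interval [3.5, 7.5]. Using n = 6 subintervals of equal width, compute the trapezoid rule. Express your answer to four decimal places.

Δx = (7.5 − 3.5)/6 = 2/3.
h(3.5) = 176.875, h(25/6) = 20747/72, h(29/6) = 10493/24, h(5.5) = 629.375, h(37/6) = 62639/72, h(41/6) = 1164.375, h(7.5) = 1517.875.
T_6 = (Δx/2)·[h(x_0) + 2h(x_1) + ... + 2h(x_{5}) + h(x_6)].
Sum ≈ 2824.3148.

2824.3148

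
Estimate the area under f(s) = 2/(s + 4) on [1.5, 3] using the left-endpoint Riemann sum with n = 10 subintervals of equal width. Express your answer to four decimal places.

Δs = (3 − 1.5)/10 = 0.15.
Left endpoints: 1.5, 1.65, 1.8, 1.95, 2.1, 2.25, 2.4, 2.55, 2.7, 2.85.
f(1.5) = 4/11, f(1.65) = 40/113, f(1.8) = 10/29, f(1.95) = 40/119, f(2.1) = 20/61, f(2.25) = 0.32, f(2.4) = 0.3125, f(2.55) = 40/131, f(2.7) = 20/67, f(2.85) = 40/137.
Sum = Δs · [f(1.5) + f(1.65) + f(1.8) + ...].
Sum ≈ 0.4882.

0.4882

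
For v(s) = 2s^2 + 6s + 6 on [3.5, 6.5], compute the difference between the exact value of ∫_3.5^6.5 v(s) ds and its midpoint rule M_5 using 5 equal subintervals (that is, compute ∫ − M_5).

Exact integral: ∫_3.5^6.5 v(s) ds = 262.5.
M_5 = 262.32.
Error = 262.5 − 262.32 = 0.18.

0.18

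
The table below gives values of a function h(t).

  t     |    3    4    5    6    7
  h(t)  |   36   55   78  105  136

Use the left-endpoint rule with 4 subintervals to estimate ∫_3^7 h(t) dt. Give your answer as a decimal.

Δt = 1.
Sum = 1·[36 + 55 + 78 + 105] = 274.

274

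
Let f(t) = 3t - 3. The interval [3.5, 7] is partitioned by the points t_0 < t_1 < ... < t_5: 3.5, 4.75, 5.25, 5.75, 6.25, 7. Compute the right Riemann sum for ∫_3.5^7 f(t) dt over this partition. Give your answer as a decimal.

48.9375

Subinterval widths: 1.25, 0.5, 0.5, 0.5, 0.75.
Right endpoints: 4.75, 5.25, 5.75, 6.25, 7.
f(4.75) = 11.25, f(5.25) = 12.75, f(5.75) = 14.25, f(6.25) = 15.75, f(7) = 18.
Sum = Σ Δt_i · f(t_i).
Sum = 48.9375.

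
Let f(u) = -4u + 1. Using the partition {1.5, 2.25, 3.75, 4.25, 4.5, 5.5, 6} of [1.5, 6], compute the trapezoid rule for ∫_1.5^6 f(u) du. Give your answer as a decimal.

-63

Subinterval widths: 0.75, 1.5, 0.5, 0.25, 1, 0.5.
f(1.5) = -5, f(2.25) = -8, f(3.75) = -14, f(4.25) = -16, f(4.5) = -17, f(5.5) = -21, f(6) = -23.
On each subinterval the trapezoid contributes (Δu_i/2)·[f(u_{i-1}) + f(u_i)].
Sum = -63.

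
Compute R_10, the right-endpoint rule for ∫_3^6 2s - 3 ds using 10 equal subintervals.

18.9

Δs = (6 − 3)/10 = 0.3.
Right endpoints: 3.3, 3.6, 3.9, 4.2, 4.5, 4.8, 5.1, 5.4, 5.7, 6.
f(3.3) = 3.6, f(3.6) = 4.2, f(3.9) = 4.8, f(4.2) = 5.4, f(4.5) = 6, f(4.8) = 6.6, f(5.1) = 7.2, f(5.4) = 7.8, f(5.7) = 8.4, f(6) = 9.
Sum = Δs · [f(3.3) + f(3.6) + f(3.9) + ...].
Sum = 18.9.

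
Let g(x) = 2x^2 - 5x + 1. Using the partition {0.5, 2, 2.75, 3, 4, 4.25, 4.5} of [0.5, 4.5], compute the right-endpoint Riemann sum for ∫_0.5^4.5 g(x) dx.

23

Subinterval widths: 1.5, 0.75, 0.25, 1, 0.25, 0.25.
Right endpoints: 2, 2.75, 3, 4, 4.25, 4.5.
g(2) = -1, g(2.75) = 2.375, g(3) = 4, g(4) = 13, g(4.25) = 15.875, g(4.5) = 19.
Sum = Σ Δx_i · g(x_i).
Sum = 23.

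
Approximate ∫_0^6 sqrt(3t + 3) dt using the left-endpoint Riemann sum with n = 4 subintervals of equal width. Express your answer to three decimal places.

Δt = (6 − 0)/4 = 1.5.
Left endpoints: 0, 1.5, 3, 4.5.
f(0) ≈ 1.732, f(1.5) ≈ 2.739, f(3) ≈ 3.464, f(4.5) ≈ 4.062.
Sum = Δt · [f(0) + f(1.5) + f(3) + f(4.5)].
Sum ≈ 17.995.

17.995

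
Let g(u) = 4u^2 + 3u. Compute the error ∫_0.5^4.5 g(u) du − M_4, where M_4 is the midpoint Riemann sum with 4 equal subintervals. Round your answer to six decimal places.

Exact integral: ∫_0.5^4.5 g(u) du ≈ 151.33333333.
M_4 = 150.
Error ≈ 151.33333333 − 150 ≈ 1.333333.

1.333333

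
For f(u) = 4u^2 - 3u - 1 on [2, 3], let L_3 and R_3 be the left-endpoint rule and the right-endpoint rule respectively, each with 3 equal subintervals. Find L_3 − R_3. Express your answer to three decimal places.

L_3 ≈ 14.07407.
R_3 ≈ 19.74074.
L_3 − R_3 ≈ -5.667.

-5.667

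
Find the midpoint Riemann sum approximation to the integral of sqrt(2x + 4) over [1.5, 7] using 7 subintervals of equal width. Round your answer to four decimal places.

Δx = (7 − 1.5)/7 = 11/14.
Midpoints: 53/28, 75/28, 97/28, 4.25, 141/28, 163/28, 185/28.
f(53/28) ≈ 2.7903, f(75/28) ≈ 3.0589, f(97/28) ≈ 3.3058, f(4.25) ≈ 3.5355, f(141/28) ≈ 3.7512, f(163/28) ≈ 3.9551, f(185/28) ≈ 4.1490.
Sum = Δx · [f(53/28) + f(75/28) + f(97/28) + ...].
Sum ≈ 19.2861.

19.2861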